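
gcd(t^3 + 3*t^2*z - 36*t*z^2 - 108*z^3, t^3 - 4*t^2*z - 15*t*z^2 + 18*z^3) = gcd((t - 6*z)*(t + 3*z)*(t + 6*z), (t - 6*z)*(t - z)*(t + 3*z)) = -t^2 + 3*t*z + 18*z^2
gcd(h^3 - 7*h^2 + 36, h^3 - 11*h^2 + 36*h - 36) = h^2 - 9*h + 18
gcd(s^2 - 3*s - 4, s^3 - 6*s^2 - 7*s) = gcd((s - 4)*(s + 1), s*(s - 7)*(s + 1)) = s + 1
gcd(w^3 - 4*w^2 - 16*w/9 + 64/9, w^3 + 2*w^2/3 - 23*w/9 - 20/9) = w + 4/3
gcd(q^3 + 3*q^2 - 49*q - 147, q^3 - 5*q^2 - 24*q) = q + 3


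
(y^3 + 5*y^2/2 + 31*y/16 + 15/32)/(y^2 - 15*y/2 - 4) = (y^2 + 2*y + 15/16)/(y - 8)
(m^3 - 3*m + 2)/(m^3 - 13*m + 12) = (m^2 + m - 2)/(m^2 + m - 12)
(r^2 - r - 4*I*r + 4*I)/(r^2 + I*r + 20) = (r - 1)/(r + 5*I)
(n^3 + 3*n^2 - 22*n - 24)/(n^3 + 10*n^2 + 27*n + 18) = (n - 4)/(n + 3)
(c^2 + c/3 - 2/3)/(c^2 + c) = (c - 2/3)/c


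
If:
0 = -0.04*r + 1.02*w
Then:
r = 25.5*w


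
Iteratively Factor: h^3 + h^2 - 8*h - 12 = (h + 2)*(h^2 - h - 6) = (h - 3)*(h + 2)*(h + 2)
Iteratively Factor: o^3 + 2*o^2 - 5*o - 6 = (o - 2)*(o^2 + 4*o + 3) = (o - 2)*(o + 3)*(o + 1)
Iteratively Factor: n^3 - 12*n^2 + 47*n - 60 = (n - 5)*(n^2 - 7*n + 12) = (n - 5)*(n - 4)*(n - 3)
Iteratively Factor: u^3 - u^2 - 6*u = (u - 3)*(u^2 + 2*u) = u*(u - 3)*(u + 2)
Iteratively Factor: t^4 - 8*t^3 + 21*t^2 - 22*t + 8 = (t - 1)*(t^3 - 7*t^2 + 14*t - 8) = (t - 1)^2*(t^2 - 6*t + 8) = (t - 2)*(t - 1)^2*(t - 4)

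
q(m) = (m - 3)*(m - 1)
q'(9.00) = 14.00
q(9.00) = 48.00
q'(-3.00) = -10.00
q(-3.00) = 24.00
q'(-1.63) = -7.26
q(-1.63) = 12.18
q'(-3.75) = -11.50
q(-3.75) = 32.06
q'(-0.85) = -5.70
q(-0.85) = 7.12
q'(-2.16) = -8.32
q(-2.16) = 16.31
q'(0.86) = -2.28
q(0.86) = 0.30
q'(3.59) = 3.18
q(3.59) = 1.53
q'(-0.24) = -4.48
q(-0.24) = 4.02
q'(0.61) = -2.78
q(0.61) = 0.93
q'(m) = 2*m - 4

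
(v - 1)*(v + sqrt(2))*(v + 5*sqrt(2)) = v^3 - v^2 + 6*sqrt(2)*v^2 - 6*sqrt(2)*v + 10*v - 10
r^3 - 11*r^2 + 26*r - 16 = (r - 8)*(r - 2)*(r - 1)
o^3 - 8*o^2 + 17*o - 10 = (o - 5)*(o - 2)*(o - 1)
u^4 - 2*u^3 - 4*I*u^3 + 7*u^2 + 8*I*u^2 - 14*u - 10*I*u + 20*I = (u - 2)*(u - 5*I)*(u - I)*(u + 2*I)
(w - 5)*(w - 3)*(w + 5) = w^3 - 3*w^2 - 25*w + 75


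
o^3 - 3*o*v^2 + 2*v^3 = (o - v)^2*(o + 2*v)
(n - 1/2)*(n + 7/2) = n^2 + 3*n - 7/4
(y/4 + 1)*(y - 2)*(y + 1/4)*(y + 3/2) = y^4/4 + 15*y^3/16 - 33*y^2/32 - 53*y/16 - 3/4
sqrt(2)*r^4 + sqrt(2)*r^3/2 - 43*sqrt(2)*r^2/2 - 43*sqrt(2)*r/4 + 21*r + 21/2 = (r - 3*sqrt(2))*(r - sqrt(2)/2)*(r + 7*sqrt(2)/2)*(sqrt(2)*r + sqrt(2)/2)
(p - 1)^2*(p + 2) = p^3 - 3*p + 2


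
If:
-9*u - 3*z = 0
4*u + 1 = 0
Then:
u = -1/4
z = 3/4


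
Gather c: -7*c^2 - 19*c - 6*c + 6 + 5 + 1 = -7*c^2 - 25*c + 12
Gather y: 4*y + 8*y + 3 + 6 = 12*y + 9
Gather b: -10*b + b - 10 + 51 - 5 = 36 - 9*b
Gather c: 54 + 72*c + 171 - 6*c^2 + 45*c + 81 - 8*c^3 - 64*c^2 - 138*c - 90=-8*c^3 - 70*c^2 - 21*c + 216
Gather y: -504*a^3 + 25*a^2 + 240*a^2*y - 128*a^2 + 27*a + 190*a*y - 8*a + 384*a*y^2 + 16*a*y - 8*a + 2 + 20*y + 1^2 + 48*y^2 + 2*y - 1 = -504*a^3 - 103*a^2 + 11*a + y^2*(384*a + 48) + y*(240*a^2 + 206*a + 22) + 2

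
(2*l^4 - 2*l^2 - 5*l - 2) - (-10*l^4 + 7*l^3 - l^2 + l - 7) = 12*l^4 - 7*l^3 - l^2 - 6*l + 5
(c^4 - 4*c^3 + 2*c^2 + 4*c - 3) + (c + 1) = c^4 - 4*c^3 + 2*c^2 + 5*c - 2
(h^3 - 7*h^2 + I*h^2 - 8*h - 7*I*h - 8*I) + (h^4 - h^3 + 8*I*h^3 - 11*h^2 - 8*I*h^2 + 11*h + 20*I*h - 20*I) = h^4 + 8*I*h^3 - 18*h^2 - 7*I*h^2 + 3*h + 13*I*h - 28*I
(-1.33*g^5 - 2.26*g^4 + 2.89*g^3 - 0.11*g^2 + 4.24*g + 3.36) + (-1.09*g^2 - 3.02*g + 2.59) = -1.33*g^5 - 2.26*g^4 + 2.89*g^3 - 1.2*g^2 + 1.22*g + 5.95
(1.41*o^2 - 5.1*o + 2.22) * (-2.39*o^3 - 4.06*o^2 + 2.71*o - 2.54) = -3.3699*o^5 + 6.4644*o^4 + 19.2213*o^3 - 26.4156*o^2 + 18.9702*o - 5.6388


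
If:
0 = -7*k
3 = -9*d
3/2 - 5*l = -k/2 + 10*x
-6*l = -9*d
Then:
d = -1/3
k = 0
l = -1/2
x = 2/5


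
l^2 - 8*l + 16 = (l - 4)^2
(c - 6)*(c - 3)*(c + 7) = c^3 - 2*c^2 - 45*c + 126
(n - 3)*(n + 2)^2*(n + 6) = n^4 + 7*n^3 - 2*n^2 - 60*n - 72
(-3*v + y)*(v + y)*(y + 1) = -3*v^2*y - 3*v^2 - 2*v*y^2 - 2*v*y + y^3 + y^2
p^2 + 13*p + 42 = (p + 6)*(p + 7)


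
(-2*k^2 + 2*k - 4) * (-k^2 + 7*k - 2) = 2*k^4 - 16*k^3 + 22*k^2 - 32*k + 8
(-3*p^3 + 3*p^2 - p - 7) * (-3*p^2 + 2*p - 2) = 9*p^5 - 15*p^4 + 15*p^3 + 13*p^2 - 12*p + 14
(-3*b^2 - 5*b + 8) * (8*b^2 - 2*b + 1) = -24*b^4 - 34*b^3 + 71*b^2 - 21*b + 8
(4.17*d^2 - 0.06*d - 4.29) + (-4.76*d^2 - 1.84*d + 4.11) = -0.59*d^2 - 1.9*d - 0.18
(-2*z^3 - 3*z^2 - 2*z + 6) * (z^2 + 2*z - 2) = -2*z^5 - 7*z^4 - 4*z^3 + 8*z^2 + 16*z - 12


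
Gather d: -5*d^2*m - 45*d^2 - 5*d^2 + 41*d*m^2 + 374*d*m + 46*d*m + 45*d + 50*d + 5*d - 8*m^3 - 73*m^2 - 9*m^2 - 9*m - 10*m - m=d^2*(-5*m - 50) + d*(41*m^2 + 420*m + 100) - 8*m^3 - 82*m^2 - 20*m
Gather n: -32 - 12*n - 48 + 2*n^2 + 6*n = 2*n^2 - 6*n - 80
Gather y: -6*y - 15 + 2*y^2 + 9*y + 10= 2*y^2 + 3*y - 5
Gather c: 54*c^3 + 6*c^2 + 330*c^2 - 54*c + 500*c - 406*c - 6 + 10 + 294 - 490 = 54*c^3 + 336*c^2 + 40*c - 192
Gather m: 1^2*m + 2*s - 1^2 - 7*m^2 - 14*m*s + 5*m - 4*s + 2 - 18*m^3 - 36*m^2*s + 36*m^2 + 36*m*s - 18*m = -18*m^3 + m^2*(29 - 36*s) + m*(22*s - 12) - 2*s + 1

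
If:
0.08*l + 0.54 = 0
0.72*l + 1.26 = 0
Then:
No Solution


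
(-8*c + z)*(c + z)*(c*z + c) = -8*c^3*z - 8*c^3 - 7*c^2*z^2 - 7*c^2*z + c*z^3 + c*z^2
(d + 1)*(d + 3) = d^2 + 4*d + 3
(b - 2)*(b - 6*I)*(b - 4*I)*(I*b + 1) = I*b^4 + 11*b^3 - 2*I*b^3 - 22*b^2 - 34*I*b^2 - 24*b + 68*I*b + 48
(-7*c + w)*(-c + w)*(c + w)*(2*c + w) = 14*c^4 + 5*c^3*w - 15*c^2*w^2 - 5*c*w^3 + w^4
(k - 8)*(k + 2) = k^2 - 6*k - 16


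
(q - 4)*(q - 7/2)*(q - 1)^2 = q^4 - 19*q^3/2 + 30*q^2 - 71*q/2 + 14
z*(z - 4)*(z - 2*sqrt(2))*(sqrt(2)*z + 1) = sqrt(2)*z^4 - 4*sqrt(2)*z^3 - 3*z^3 - 2*sqrt(2)*z^2 + 12*z^2 + 8*sqrt(2)*z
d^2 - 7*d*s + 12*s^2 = (d - 4*s)*(d - 3*s)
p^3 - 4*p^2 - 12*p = p*(p - 6)*(p + 2)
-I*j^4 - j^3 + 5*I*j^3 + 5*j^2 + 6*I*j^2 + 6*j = j*(j - 6)*(j - I)*(-I*j - I)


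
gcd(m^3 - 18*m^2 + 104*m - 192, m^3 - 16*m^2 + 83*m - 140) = m - 4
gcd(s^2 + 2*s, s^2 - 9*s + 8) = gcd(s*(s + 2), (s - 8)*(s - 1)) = 1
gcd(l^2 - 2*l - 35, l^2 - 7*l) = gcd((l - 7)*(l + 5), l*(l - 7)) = l - 7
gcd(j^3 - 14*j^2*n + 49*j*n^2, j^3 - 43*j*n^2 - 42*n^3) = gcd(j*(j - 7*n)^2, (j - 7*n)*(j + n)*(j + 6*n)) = j - 7*n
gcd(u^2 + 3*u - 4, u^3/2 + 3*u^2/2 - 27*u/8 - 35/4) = 1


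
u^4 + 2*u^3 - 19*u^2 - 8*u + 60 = (u - 3)*(u - 2)*(u + 2)*(u + 5)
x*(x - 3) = x^2 - 3*x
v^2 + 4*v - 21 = (v - 3)*(v + 7)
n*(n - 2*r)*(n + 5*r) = n^3 + 3*n^2*r - 10*n*r^2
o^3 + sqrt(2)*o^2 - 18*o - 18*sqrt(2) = (o - 3*sqrt(2))*(o + sqrt(2))*(o + 3*sqrt(2))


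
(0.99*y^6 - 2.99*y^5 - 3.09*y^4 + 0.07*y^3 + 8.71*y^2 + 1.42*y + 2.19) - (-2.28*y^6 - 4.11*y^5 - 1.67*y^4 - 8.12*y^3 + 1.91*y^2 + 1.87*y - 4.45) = 3.27*y^6 + 1.12*y^5 - 1.42*y^4 + 8.19*y^3 + 6.8*y^2 - 0.45*y + 6.64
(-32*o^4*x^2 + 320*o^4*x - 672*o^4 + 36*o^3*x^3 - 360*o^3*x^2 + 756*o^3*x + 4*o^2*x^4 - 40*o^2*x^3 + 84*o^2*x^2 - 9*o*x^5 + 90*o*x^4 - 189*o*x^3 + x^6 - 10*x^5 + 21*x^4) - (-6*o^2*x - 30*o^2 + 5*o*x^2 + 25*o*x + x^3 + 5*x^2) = -32*o^4*x^2 + 320*o^4*x - 672*o^4 + 36*o^3*x^3 - 360*o^3*x^2 + 756*o^3*x + 4*o^2*x^4 - 40*o^2*x^3 + 84*o^2*x^2 + 6*o^2*x + 30*o^2 - 9*o*x^5 + 90*o*x^4 - 189*o*x^3 - 5*o*x^2 - 25*o*x + x^6 - 10*x^5 + 21*x^4 - x^3 - 5*x^2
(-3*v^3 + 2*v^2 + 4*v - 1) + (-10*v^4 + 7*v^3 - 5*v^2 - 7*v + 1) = -10*v^4 + 4*v^3 - 3*v^2 - 3*v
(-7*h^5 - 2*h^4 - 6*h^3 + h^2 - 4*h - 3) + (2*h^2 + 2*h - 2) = -7*h^5 - 2*h^4 - 6*h^3 + 3*h^2 - 2*h - 5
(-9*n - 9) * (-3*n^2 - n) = 27*n^3 + 36*n^2 + 9*n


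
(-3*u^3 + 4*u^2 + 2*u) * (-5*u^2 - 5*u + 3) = 15*u^5 - 5*u^4 - 39*u^3 + 2*u^2 + 6*u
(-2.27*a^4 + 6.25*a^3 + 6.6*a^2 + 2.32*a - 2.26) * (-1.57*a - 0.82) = 3.5639*a^5 - 7.9511*a^4 - 15.487*a^3 - 9.0544*a^2 + 1.6458*a + 1.8532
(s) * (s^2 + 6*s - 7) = s^3 + 6*s^2 - 7*s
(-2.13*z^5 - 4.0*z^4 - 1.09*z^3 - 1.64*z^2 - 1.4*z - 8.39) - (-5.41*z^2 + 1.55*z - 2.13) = -2.13*z^5 - 4.0*z^4 - 1.09*z^3 + 3.77*z^2 - 2.95*z - 6.26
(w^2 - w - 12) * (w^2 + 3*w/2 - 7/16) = w^4 + w^3/2 - 223*w^2/16 - 281*w/16 + 21/4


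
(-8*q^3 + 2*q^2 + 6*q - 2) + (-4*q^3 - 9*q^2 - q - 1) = -12*q^3 - 7*q^2 + 5*q - 3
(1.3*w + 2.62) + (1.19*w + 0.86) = 2.49*w + 3.48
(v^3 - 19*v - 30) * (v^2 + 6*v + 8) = v^5 + 6*v^4 - 11*v^3 - 144*v^2 - 332*v - 240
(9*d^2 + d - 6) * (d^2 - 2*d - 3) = 9*d^4 - 17*d^3 - 35*d^2 + 9*d + 18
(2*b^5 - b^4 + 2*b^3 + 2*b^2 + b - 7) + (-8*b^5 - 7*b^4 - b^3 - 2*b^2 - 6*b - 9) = -6*b^5 - 8*b^4 + b^3 - 5*b - 16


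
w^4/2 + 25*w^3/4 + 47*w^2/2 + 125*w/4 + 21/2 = (w/2 + 1)*(w + 1/2)*(w + 3)*(w + 7)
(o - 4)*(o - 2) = o^2 - 6*o + 8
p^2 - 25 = (p - 5)*(p + 5)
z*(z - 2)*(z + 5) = z^3 + 3*z^2 - 10*z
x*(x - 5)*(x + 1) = x^3 - 4*x^2 - 5*x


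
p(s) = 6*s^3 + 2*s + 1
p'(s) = 18*s^2 + 2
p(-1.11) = -9.43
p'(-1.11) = 24.18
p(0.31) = 1.80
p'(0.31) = 3.73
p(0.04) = 1.08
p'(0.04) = 2.03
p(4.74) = 649.46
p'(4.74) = 406.42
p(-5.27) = -887.72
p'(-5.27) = 501.91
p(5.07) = 793.08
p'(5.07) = 464.69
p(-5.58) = -1052.61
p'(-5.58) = 562.46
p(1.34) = 18.12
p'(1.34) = 34.32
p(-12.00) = -10391.00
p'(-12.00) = 2594.00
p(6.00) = 1309.00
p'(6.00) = 650.00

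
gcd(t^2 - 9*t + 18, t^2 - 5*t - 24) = 1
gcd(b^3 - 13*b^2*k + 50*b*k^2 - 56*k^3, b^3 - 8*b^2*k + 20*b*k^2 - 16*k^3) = b^2 - 6*b*k + 8*k^2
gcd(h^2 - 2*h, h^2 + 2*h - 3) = 1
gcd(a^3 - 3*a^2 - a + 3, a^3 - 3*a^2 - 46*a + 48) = a - 1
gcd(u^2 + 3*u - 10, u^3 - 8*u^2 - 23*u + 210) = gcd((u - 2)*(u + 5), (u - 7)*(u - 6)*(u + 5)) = u + 5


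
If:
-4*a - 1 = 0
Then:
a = -1/4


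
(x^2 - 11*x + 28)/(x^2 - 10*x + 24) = (x - 7)/(x - 6)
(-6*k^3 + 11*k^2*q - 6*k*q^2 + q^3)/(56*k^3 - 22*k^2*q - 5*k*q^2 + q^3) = (3*k^2 - 4*k*q + q^2)/(-28*k^2 - 3*k*q + q^2)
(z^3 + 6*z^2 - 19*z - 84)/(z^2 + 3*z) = z + 3 - 28/z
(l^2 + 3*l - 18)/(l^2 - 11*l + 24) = (l + 6)/(l - 8)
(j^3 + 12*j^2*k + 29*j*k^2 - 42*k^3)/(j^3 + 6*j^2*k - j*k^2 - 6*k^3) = (j + 7*k)/(j + k)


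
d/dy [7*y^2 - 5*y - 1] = 14*y - 5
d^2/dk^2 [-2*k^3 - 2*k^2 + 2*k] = -12*k - 4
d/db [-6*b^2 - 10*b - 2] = -12*b - 10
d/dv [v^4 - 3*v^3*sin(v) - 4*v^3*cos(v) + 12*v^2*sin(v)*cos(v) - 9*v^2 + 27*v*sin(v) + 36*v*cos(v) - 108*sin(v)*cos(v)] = 4*v^3*sin(v) - 3*v^3*cos(v) + 4*v^3 - 9*v^2*sin(v) - 12*v^2*cos(v) + 12*v^2*cos(2*v) - 36*v*sin(v) + 12*v*sin(2*v) + 27*v*cos(v) - 18*v + 27*sin(v) + 36*cos(v) - 108*cos(2*v)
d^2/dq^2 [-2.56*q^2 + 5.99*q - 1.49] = -5.12000000000000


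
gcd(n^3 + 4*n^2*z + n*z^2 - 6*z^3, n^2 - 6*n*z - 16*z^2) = n + 2*z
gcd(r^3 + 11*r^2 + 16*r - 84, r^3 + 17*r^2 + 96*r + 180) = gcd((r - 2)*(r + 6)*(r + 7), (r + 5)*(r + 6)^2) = r + 6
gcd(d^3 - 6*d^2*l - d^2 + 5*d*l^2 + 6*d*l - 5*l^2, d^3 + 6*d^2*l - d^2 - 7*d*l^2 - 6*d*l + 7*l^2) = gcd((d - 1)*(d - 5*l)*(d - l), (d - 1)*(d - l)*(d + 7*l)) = d^2 - d*l - d + l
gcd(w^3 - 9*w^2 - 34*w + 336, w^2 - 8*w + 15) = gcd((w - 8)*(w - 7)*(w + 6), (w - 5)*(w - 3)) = 1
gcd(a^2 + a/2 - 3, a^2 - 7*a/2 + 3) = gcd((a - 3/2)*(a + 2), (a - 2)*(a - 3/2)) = a - 3/2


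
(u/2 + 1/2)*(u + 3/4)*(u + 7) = u^3/2 + 35*u^2/8 + 13*u/2 + 21/8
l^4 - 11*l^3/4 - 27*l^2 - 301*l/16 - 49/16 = (l - 7)*(l + 1/4)*(l + 1/2)*(l + 7/2)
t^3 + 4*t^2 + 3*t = t*(t + 1)*(t + 3)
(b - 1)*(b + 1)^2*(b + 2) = b^4 + 3*b^3 + b^2 - 3*b - 2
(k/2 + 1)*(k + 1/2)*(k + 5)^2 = k^4/2 + 25*k^3/4 + 51*k^2/2 + 145*k/4 + 25/2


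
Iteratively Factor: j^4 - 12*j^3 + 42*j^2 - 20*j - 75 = (j - 5)*(j^3 - 7*j^2 + 7*j + 15) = (j - 5)*(j + 1)*(j^2 - 8*j + 15) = (j - 5)*(j - 3)*(j + 1)*(j - 5)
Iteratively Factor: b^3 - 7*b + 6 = (b - 1)*(b^2 + b - 6) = (b - 1)*(b + 3)*(b - 2)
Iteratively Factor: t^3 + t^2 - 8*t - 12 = (t + 2)*(t^2 - t - 6) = (t + 2)^2*(t - 3)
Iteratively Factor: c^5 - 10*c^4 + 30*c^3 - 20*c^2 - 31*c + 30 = (c - 2)*(c^4 - 8*c^3 + 14*c^2 + 8*c - 15) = (c - 5)*(c - 2)*(c^3 - 3*c^2 - c + 3) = (c - 5)*(c - 2)*(c - 1)*(c^2 - 2*c - 3) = (c - 5)*(c - 2)*(c - 1)*(c + 1)*(c - 3)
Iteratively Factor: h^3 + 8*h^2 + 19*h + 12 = (h + 1)*(h^2 + 7*h + 12) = (h + 1)*(h + 4)*(h + 3)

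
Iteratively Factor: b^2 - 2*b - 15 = (b + 3)*(b - 5)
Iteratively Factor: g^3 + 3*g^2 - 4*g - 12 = (g + 2)*(g^2 + g - 6) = (g - 2)*(g + 2)*(g + 3)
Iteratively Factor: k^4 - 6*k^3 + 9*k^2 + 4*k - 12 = (k - 2)*(k^3 - 4*k^2 + k + 6) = (k - 3)*(k - 2)*(k^2 - k - 2) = (k - 3)*(k - 2)^2*(k + 1)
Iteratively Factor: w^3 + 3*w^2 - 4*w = (w + 4)*(w^2 - w) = (w - 1)*(w + 4)*(w)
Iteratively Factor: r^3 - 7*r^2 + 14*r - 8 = (r - 2)*(r^2 - 5*r + 4) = (r - 4)*(r - 2)*(r - 1)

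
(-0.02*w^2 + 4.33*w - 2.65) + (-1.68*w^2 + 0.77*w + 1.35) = -1.7*w^2 + 5.1*w - 1.3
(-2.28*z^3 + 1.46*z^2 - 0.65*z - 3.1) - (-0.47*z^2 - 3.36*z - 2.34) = -2.28*z^3 + 1.93*z^2 + 2.71*z - 0.76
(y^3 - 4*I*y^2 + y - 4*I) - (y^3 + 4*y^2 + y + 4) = -4*y^2 - 4*I*y^2 - 4 - 4*I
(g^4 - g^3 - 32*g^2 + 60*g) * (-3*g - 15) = -3*g^5 - 12*g^4 + 111*g^3 + 300*g^2 - 900*g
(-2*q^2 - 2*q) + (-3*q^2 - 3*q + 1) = -5*q^2 - 5*q + 1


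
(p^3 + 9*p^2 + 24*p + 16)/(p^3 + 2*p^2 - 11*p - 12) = (p + 4)/(p - 3)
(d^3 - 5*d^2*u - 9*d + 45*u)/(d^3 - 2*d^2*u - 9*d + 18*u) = (-d + 5*u)/(-d + 2*u)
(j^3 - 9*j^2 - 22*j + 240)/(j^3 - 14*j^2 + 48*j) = (j + 5)/j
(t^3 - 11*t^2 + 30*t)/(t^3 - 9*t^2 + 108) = t*(t - 5)/(t^2 - 3*t - 18)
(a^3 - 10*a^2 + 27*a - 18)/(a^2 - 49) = (a^3 - 10*a^2 + 27*a - 18)/(a^2 - 49)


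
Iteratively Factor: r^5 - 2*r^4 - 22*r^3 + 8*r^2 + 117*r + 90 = (r - 3)*(r^4 + r^3 - 19*r^2 - 49*r - 30) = (r - 5)*(r - 3)*(r^3 + 6*r^2 + 11*r + 6) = (r - 5)*(r - 3)*(r + 3)*(r^2 + 3*r + 2) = (r - 5)*(r - 3)*(r + 2)*(r + 3)*(r + 1)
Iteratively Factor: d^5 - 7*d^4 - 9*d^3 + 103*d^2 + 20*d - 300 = (d - 5)*(d^4 - 2*d^3 - 19*d^2 + 8*d + 60) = (d - 5)*(d + 3)*(d^3 - 5*d^2 - 4*d + 20) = (d - 5)*(d - 2)*(d + 3)*(d^2 - 3*d - 10) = (d - 5)^2*(d - 2)*(d + 3)*(d + 2)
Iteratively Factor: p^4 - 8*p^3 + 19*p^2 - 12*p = (p)*(p^3 - 8*p^2 + 19*p - 12) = p*(p - 1)*(p^2 - 7*p + 12) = p*(p - 3)*(p - 1)*(p - 4)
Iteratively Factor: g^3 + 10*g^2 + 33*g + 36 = (g + 4)*(g^2 + 6*g + 9) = (g + 3)*(g + 4)*(g + 3)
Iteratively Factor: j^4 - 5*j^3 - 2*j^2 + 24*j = (j + 2)*(j^3 - 7*j^2 + 12*j) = (j - 4)*(j + 2)*(j^2 - 3*j) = j*(j - 4)*(j + 2)*(j - 3)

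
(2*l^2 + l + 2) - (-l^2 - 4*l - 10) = 3*l^2 + 5*l + 12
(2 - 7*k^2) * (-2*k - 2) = 14*k^3 + 14*k^2 - 4*k - 4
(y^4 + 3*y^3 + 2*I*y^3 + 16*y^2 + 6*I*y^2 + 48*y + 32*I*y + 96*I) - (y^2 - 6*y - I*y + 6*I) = y^4 + 3*y^3 + 2*I*y^3 + 15*y^2 + 6*I*y^2 + 54*y + 33*I*y + 90*I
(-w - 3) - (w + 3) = -2*w - 6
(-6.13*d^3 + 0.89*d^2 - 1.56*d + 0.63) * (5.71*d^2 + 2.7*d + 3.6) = -35.0023*d^5 - 11.4691*d^4 - 28.5726*d^3 + 2.5893*d^2 - 3.915*d + 2.268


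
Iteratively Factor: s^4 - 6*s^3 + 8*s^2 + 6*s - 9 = (s - 1)*(s^3 - 5*s^2 + 3*s + 9) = (s - 3)*(s - 1)*(s^2 - 2*s - 3) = (s - 3)^2*(s - 1)*(s + 1)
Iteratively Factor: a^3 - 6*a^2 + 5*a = (a)*(a^2 - 6*a + 5) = a*(a - 5)*(a - 1)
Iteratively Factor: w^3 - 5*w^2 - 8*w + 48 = (w - 4)*(w^2 - w - 12) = (w - 4)^2*(w + 3)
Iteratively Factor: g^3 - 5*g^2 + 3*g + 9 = (g - 3)*(g^2 - 2*g - 3) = (g - 3)*(g + 1)*(g - 3)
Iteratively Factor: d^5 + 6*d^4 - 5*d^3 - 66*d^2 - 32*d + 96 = (d + 2)*(d^4 + 4*d^3 - 13*d^2 - 40*d + 48) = (d + 2)*(d + 4)*(d^3 - 13*d + 12) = (d + 2)*(d + 4)^2*(d^2 - 4*d + 3) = (d - 3)*(d + 2)*(d + 4)^2*(d - 1)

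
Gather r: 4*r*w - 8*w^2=4*r*w - 8*w^2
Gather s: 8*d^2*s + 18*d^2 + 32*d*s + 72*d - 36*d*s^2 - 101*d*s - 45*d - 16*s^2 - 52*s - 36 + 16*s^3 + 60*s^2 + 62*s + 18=18*d^2 + 27*d + 16*s^3 + s^2*(44 - 36*d) + s*(8*d^2 - 69*d + 10) - 18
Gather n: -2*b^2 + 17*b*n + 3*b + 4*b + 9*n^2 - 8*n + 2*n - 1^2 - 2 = -2*b^2 + 7*b + 9*n^2 + n*(17*b - 6) - 3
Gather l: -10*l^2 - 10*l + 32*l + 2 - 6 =-10*l^2 + 22*l - 4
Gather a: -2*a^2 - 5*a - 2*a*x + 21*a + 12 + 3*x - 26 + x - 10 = -2*a^2 + a*(16 - 2*x) + 4*x - 24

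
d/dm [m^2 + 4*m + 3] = 2*m + 4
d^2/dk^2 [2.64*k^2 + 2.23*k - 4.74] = 5.28000000000000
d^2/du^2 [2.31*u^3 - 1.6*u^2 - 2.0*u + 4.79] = 13.86*u - 3.2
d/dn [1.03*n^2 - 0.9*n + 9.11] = 2.06*n - 0.9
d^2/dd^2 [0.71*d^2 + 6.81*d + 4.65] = 1.42000000000000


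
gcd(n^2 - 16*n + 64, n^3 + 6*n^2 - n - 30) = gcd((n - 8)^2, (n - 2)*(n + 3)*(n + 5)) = 1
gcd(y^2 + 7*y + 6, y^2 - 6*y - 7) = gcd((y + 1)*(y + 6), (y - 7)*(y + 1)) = y + 1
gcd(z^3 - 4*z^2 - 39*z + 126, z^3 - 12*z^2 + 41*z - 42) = z^2 - 10*z + 21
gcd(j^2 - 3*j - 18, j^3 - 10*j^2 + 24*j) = j - 6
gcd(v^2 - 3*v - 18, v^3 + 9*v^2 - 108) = 1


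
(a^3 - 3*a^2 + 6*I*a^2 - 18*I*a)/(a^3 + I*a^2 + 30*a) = (a - 3)/(a - 5*I)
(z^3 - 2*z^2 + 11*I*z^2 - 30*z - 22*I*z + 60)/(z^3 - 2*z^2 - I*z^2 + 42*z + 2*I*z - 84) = (z + 5*I)/(z - 7*I)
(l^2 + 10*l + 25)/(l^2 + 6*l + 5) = (l + 5)/(l + 1)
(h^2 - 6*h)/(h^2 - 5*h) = (h - 6)/(h - 5)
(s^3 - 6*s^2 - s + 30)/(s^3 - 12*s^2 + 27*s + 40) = (s^2 - s - 6)/(s^2 - 7*s - 8)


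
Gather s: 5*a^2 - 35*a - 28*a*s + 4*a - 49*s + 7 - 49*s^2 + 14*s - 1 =5*a^2 - 31*a - 49*s^2 + s*(-28*a - 35) + 6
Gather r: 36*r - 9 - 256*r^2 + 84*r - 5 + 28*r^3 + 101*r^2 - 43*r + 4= 28*r^3 - 155*r^2 + 77*r - 10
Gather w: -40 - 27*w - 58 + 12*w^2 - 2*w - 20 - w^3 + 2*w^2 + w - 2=-w^3 + 14*w^2 - 28*w - 120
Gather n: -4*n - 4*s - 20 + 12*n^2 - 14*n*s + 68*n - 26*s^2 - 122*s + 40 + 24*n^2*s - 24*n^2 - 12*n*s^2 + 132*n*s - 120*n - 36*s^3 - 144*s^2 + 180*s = n^2*(24*s - 12) + n*(-12*s^2 + 118*s - 56) - 36*s^3 - 170*s^2 + 54*s + 20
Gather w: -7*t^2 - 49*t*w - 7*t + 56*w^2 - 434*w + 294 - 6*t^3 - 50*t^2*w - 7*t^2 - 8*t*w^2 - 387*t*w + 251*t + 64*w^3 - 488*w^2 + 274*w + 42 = -6*t^3 - 14*t^2 + 244*t + 64*w^3 + w^2*(-8*t - 432) + w*(-50*t^2 - 436*t - 160) + 336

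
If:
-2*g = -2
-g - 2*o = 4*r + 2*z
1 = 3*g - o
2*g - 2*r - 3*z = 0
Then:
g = 1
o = 2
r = -19/8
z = 9/4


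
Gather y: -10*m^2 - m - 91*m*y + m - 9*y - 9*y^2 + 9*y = -10*m^2 - 91*m*y - 9*y^2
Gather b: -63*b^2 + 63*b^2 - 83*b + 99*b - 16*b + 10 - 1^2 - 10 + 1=0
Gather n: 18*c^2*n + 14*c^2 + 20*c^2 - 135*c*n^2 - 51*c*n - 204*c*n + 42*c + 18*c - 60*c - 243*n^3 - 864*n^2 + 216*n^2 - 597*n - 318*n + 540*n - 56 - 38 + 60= 34*c^2 - 243*n^3 + n^2*(-135*c - 648) + n*(18*c^2 - 255*c - 375) - 34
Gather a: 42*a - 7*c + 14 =42*a - 7*c + 14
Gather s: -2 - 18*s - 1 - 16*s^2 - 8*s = -16*s^2 - 26*s - 3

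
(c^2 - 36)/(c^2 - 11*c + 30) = (c + 6)/(c - 5)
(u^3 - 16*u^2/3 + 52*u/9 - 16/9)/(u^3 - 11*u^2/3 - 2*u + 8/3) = (u - 2/3)/(u + 1)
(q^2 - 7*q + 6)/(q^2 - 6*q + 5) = (q - 6)/(q - 5)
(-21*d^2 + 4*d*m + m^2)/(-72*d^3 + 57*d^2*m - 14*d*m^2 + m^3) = (7*d + m)/(24*d^2 - 11*d*m + m^2)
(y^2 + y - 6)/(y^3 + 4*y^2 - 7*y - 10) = (y + 3)/(y^2 + 6*y + 5)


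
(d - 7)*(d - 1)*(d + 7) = d^3 - d^2 - 49*d + 49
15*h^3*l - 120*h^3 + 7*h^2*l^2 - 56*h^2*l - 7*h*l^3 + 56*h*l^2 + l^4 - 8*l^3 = (-5*h + l)*(-3*h + l)*(h + l)*(l - 8)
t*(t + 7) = t^2 + 7*t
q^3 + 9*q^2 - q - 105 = (q - 3)*(q + 5)*(q + 7)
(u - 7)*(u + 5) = u^2 - 2*u - 35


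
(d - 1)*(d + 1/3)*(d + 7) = d^3 + 19*d^2/3 - 5*d - 7/3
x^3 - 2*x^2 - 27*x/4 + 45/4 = (x - 3)*(x - 3/2)*(x + 5/2)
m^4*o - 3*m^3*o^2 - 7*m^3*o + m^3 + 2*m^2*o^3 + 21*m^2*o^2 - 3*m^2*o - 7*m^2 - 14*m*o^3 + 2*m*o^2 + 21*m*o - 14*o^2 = (m - 7)*(m - 2*o)*(m - o)*(m*o + 1)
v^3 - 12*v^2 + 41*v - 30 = (v - 6)*(v - 5)*(v - 1)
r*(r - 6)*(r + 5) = r^3 - r^2 - 30*r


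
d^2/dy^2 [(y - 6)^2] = 2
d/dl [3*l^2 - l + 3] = 6*l - 1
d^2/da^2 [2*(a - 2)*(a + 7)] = 4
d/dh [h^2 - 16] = 2*h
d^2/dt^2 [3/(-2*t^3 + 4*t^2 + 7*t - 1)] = 6*(2*(3*t - 2)*(2*t^3 - 4*t^2 - 7*t + 1) - (-6*t^2 + 8*t + 7)^2)/(2*t^3 - 4*t^2 - 7*t + 1)^3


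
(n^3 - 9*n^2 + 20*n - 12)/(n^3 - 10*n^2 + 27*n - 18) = (n - 2)/(n - 3)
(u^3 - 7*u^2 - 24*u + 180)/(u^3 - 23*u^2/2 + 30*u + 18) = 2*(u + 5)/(2*u + 1)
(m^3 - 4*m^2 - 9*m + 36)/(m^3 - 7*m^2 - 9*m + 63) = (m - 4)/(m - 7)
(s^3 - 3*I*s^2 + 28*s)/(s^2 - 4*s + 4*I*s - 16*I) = s*(s - 7*I)/(s - 4)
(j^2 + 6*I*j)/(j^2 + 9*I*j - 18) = j/(j + 3*I)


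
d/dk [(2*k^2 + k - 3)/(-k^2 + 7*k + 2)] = (15*k^2 + 2*k + 23)/(k^4 - 14*k^3 + 45*k^2 + 28*k + 4)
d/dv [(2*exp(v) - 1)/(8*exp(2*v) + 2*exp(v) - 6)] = (-8*exp(2*v) + 8*exp(v) - 5)*exp(v)/(2*(16*exp(4*v) + 8*exp(3*v) - 23*exp(2*v) - 6*exp(v) + 9))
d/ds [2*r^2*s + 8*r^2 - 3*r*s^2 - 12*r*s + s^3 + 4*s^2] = 2*r^2 - 6*r*s - 12*r + 3*s^2 + 8*s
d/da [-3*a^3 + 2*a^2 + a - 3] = -9*a^2 + 4*a + 1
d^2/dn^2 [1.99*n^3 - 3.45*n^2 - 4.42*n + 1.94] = 11.94*n - 6.9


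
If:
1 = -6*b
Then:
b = -1/6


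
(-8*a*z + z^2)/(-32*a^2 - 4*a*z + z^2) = z/(4*a + z)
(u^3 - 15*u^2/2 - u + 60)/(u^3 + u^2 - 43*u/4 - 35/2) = 2*(u^2 - 10*u + 24)/(2*u^2 - 3*u - 14)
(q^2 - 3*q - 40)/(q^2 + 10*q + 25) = (q - 8)/(q + 5)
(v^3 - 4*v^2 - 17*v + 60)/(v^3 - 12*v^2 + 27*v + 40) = (v^2 + v - 12)/(v^2 - 7*v - 8)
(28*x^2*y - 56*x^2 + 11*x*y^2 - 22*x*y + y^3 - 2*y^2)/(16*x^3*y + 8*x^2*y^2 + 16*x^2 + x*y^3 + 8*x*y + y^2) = (7*x*y - 14*x + y^2 - 2*y)/(4*x^2*y + x*y^2 + 4*x + y)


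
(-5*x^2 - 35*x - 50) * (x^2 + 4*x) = -5*x^4 - 55*x^3 - 190*x^2 - 200*x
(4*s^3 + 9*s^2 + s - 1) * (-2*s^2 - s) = -8*s^5 - 22*s^4 - 11*s^3 + s^2 + s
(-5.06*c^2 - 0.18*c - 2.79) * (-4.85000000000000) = 24.541*c^2 + 0.873*c + 13.5315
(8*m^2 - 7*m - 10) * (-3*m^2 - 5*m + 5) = -24*m^4 - 19*m^3 + 105*m^2 + 15*m - 50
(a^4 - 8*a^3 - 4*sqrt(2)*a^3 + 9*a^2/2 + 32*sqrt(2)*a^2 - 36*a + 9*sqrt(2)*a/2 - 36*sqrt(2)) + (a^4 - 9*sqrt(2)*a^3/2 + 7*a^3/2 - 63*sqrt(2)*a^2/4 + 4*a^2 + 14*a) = 2*a^4 - 17*sqrt(2)*a^3/2 - 9*a^3/2 + 17*a^2/2 + 65*sqrt(2)*a^2/4 - 22*a + 9*sqrt(2)*a/2 - 36*sqrt(2)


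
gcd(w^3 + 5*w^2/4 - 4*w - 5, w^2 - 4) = w^2 - 4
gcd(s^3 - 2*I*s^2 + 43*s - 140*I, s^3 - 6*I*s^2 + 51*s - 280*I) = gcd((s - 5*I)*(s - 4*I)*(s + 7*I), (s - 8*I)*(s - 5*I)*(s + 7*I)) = s^2 + 2*I*s + 35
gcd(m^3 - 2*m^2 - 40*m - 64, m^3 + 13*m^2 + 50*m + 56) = m^2 + 6*m + 8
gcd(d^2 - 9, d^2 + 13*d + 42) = 1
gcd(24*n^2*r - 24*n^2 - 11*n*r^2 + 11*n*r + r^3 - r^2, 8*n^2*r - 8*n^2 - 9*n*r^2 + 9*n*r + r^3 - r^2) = -8*n*r + 8*n + r^2 - r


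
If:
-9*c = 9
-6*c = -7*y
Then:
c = -1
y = -6/7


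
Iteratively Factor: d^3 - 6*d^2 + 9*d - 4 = (d - 1)*(d^2 - 5*d + 4) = (d - 4)*(d - 1)*(d - 1)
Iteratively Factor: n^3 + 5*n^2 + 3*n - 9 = (n + 3)*(n^2 + 2*n - 3) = (n - 1)*(n + 3)*(n + 3)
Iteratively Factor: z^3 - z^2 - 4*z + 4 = (z + 2)*(z^2 - 3*z + 2) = (z - 2)*(z + 2)*(z - 1)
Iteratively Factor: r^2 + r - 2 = (r - 1)*(r + 2)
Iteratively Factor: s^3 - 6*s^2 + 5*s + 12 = (s - 4)*(s^2 - 2*s - 3) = (s - 4)*(s + 1)*(s - 3)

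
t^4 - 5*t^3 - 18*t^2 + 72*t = t*(t - 6)*(t - 3)*(t + 4)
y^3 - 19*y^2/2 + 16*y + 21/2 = (y - 7)*(y - 3)*(y + 1/2)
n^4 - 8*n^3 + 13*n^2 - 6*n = n*(n - 6)*(n - 1)^2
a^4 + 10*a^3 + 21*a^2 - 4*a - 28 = (a - 1)*(a + 2)^2*(a + 7)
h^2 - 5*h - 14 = (h - 7)*(h + 2)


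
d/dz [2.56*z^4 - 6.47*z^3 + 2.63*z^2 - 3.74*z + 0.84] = 10.24*z^3 - 19.41*z^2 + 5.26*z - 3.74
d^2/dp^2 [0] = 0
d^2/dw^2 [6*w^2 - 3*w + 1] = 12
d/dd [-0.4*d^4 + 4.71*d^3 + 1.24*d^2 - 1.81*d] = -1.6*d^3 + 14.13*d^2 + 2.48*d - 1.81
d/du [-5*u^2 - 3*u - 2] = -10*u - 3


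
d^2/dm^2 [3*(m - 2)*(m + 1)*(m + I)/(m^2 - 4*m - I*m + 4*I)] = (m^3*(48 + 36*I) + m^2*(144 - 252*I) + m*(-396 + 288*I) + 288 - 444*I)/(m^6 + m^5*(-12 - 3*I) + m^4*(45 + 36*I) + m^3*(-28 - 143*I) + m^2*(-144 + 180*I) + m*(192 + 48*I) - 64*I)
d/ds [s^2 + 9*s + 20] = 2*s + 9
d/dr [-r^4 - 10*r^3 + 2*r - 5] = -4*r^3 - 30*r^2 + 2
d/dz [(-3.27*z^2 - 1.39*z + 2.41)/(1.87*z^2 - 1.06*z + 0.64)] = (6.0655*z^2 - 13.199*z + 1.665)/(3.4969*z^4 - 3.9644*z^3 + 3.5172*z^2 - 1.3568*z + 0.4096)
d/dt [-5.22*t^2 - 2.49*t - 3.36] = -10.44*t - 2.49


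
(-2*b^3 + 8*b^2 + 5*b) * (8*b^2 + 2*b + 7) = -16*b^5 + 60*b^4 + 42*b^3 + 66*b^2 + 35*b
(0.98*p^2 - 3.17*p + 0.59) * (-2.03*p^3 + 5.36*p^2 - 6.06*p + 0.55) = -1.9894*p^5 + 11.6879*p^4 - 24.1277*p^3 + 22.9116*p^2 - 5.3189*p + 0.3245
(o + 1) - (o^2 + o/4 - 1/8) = -o^2 + 3*o/4 + 9/8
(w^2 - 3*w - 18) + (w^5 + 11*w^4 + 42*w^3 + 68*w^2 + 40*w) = w^5 + 11*w^4 + 42*w^3 + 69*w^2 + 37*w - 18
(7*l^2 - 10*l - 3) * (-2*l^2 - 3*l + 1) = -14*l^4 - l^3 + 43*l^2 - l - 3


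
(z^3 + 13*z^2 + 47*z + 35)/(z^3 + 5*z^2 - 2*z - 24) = (z^3 + 13*z^2 + 47*z + 35)/(z^3 + 5*z^2 - 2*z - 24)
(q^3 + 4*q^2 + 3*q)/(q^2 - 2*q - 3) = q*(q + 3)/(q - 3)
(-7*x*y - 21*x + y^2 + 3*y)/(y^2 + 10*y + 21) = (-7*x + y)/(y + 7)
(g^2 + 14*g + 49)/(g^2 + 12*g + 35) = (g + 7)/(g + 5)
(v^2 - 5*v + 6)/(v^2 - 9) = (v - 2)/(v + 3)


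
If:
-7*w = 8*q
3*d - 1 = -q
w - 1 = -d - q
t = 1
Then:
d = 4/5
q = -7/5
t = 1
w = 8/5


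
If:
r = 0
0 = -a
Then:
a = 0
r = 0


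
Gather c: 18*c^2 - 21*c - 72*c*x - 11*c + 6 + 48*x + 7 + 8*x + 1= 18*c^2 + c*(-72*x - 32) + 56*x + 14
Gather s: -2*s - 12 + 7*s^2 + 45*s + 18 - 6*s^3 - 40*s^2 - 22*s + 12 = -6*s^3 - 33*s^2 + 21*s + 18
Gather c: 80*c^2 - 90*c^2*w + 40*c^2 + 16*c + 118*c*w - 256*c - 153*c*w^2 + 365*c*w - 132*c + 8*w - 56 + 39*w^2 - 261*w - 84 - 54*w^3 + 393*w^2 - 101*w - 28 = c^2*(120 - 90*w) + c*(-153*w^2 + 483*w - 372) - 54*w^3 + 432*w^2 - 354*w - 168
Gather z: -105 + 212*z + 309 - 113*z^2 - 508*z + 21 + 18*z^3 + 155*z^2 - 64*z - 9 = 18*z^3 + 42*z^2 - 360*z + 216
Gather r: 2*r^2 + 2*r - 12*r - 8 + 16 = 2*r^2 - 10*r + 8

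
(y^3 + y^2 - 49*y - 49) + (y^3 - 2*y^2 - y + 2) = 2*y^3 - y^2 - 50*y - 47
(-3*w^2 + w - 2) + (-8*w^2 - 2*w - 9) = -11*w^2 - w - 11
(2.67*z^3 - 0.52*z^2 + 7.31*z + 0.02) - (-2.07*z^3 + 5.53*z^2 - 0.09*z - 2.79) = 4.74*z^3 - 6.05*z^2 + 7.4*z + 2.81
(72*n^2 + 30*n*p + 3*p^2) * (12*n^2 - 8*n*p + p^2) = 864*n^4 - 216*n^3*p - 132*n^2*p^2 + 6*n*p^3 + 3*p^4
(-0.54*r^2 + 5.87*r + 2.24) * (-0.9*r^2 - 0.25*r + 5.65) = 0.486*r^4 - 5.148*r^3 - 6.5345*r^2 + 32.6055*r + 12.656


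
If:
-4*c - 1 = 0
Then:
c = -1/4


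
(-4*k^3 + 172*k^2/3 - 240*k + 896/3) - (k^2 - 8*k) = -4*k^3 + 169*k^2/3 - 232*k + 896/3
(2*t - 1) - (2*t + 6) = -7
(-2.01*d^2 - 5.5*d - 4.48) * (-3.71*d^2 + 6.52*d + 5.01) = 7.4571*d^4 + 7.2998*d^3 - 29.3093*d^2 - 56.7646*d - 22.4448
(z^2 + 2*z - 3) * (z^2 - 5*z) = z^4 - 3*z^3 - 13*z^2 + 15*z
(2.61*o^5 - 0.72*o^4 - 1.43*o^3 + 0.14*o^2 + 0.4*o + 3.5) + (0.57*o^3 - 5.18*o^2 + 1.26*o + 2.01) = 2.61*o^5 - 0.72*o^4 - 0.86*o^3 - 5.04*o^2 + 1.66*o + 5.51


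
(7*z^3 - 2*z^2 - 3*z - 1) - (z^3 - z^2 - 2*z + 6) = 6*z^3 - z^2 - z - 7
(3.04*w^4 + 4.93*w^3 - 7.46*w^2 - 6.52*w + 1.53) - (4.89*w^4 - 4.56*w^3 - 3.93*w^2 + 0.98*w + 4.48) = -1.85*w^4 + 9.49*w^3 - 3.53*w^2 - 7.5*w - 2.95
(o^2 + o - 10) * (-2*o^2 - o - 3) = -2*o^4 - 3*o^3 + 16*o^2 + 7*o + 30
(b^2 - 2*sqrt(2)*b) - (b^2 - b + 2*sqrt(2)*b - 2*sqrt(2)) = -4*sqrt(2)*b + b + 2*sqrt(2)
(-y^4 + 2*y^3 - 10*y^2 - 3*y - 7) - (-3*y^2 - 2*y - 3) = -y^4 + 2*y^3 - 7*y^2 - y - 4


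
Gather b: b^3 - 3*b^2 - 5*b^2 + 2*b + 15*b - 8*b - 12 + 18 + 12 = b^3 - 8*b^2 + 9*b + 18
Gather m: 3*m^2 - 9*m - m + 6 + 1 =3*m^2 - 10*m + 7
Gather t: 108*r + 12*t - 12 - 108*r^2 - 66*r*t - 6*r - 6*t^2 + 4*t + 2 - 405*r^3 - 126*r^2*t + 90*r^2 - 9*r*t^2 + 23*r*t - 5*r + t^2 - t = -405*r^3 - 18*r^2 + 97*r + t^2*(-9*r - 5) + t*(-126*r^2 - 43*r + 15) - 10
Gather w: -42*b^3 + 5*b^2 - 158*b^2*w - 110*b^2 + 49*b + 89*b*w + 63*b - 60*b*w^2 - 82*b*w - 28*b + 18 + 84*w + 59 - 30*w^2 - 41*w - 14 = -42*b^3 - 105*b^2 + 84*b + w^2*(-60*b - 30) + w*(-158*b^2 + 7*b + 43) + 63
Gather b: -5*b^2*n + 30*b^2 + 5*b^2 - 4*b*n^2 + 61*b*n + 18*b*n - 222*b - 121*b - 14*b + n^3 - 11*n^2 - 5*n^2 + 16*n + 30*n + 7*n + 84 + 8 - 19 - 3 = b^2*(35 - 5*n) + b*(-4*n^2 + 79*n - 357) + n^3 - 16*n^2 + 53*n + 70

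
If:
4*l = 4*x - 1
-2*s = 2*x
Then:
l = x - 1/4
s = -x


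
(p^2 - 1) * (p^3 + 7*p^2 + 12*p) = p^5 + 7*p^4 + 11*p^3 - 7*p^2 - 12*p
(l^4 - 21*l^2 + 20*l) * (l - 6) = l^5 - 6*l^4 - 21*l^3 + 146*l^2 - 120*l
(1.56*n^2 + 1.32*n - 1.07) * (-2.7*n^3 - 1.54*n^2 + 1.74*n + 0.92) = -4.212*n^5 - 5.9664*n^4 + 3.5706*n^3 + 5.3798*n^2 - 0.6474*n - 0.9844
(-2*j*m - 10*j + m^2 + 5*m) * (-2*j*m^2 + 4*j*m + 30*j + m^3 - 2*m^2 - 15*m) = 4*j^2*m^3 + 12*j^2*m^2 - 100*j^2*m - 300*j^2 - 4*j*m^4 - 12*j*m^3 + 100*j*m^2 + 300*j*m + m^5 + 3*m^4 - 25*m^3 - 75*m^2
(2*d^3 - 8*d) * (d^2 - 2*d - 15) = 2*d^5 - 4*d^4 - 38*d^3 + 16*d^2 + 120*d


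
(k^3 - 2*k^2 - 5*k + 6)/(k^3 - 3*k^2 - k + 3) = (k + 2)/(k + 1)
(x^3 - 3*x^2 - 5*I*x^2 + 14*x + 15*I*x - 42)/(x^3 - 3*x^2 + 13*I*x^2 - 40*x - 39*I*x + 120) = (x^2 - 5*I*x + 14)/(x^2 + 13*I*x - 40)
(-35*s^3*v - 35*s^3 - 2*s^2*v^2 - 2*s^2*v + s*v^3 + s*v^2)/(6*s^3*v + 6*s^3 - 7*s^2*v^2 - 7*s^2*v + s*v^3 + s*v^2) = (-35*s^2 - 2*s*v + v^2)/(6*s^2 - 7*s*v + v^2)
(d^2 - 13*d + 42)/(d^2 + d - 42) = (d - 7)/(d + 7)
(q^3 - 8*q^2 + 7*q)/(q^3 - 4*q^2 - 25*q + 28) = q/(q + 4)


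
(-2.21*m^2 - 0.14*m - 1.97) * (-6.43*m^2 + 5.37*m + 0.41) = 14.2103*m^4 - 10.9675*m^3 + 11.0092*m^2 - 10.6363*m - 0.8077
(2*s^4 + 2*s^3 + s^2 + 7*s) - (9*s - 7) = 2*s^4 + 2*s^3 + s^2 - 2*s + 7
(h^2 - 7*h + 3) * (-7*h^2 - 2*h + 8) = -7*h^4 + 47*h^3 + h^2 - 62*h + 24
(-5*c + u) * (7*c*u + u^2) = -35*c^2*u + 2*c*u^2 + u^3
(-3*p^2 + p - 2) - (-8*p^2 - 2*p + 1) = 5*p^2 + 3*p - 3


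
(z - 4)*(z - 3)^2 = z^3 - 10*z^2 + 33*z - 36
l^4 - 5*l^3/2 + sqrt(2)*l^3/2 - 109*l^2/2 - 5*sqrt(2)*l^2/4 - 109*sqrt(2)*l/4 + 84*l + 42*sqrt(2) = (l - 8)*(l - 3/2)*(l + 7)*(l + sqrt(2)/2)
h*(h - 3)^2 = h^3 - 6*h^2 + 9*h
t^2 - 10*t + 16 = (t - 8)*(t - 2)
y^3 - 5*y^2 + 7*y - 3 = (y - 3)*(y - 1)^2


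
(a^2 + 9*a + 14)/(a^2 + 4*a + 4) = (a + 7)/(a + 2)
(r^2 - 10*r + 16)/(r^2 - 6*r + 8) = (r - 8)/(r - 4)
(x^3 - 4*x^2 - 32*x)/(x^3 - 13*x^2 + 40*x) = (x + 4)/(x - 5)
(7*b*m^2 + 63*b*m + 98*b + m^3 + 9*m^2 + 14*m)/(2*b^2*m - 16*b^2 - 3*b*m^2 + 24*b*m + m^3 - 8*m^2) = (7*b*m^2 + 63*b*m + 98*b + m^3 + 9*m^2 + 14*m)/(2*b^2*m - 16*b^2 - 3*b*m^2 + 24*b*m + m^3 - 8*m^2)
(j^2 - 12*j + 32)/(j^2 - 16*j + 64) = (j - 4)/(j - 8)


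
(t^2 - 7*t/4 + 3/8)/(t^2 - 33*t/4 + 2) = (t - 3/2)/(t - 8)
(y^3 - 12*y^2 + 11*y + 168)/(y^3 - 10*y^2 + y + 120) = (y - 7)/(y - 5)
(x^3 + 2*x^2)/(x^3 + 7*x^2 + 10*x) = x/(x + 5)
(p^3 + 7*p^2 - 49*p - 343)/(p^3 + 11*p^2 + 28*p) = (p^2 - 49)/(p*(p + 4))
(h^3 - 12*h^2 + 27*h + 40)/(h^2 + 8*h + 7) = (h^2 - 13*h + 40)/(h + 7)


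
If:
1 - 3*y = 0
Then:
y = 1/3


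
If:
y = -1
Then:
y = -1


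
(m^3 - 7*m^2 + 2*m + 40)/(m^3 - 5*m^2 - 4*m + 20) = (m - 4)/(m - 2)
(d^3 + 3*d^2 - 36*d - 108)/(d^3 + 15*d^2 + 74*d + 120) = (d^2 - 3*d - 18)/(d^2 + 9*d + 20)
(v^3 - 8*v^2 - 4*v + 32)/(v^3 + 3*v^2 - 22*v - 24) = (v^3 - 8*v^2 - 4*v + 32)/(v^3 + 3*v^2 - 22*v - 24)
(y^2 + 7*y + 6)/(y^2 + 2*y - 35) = (y^2 + 7*y + 6)/(y^2 + 2*y - 35)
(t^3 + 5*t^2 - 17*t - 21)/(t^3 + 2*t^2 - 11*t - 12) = (t + 7)/(t + 4)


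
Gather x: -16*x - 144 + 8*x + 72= -8*x - 72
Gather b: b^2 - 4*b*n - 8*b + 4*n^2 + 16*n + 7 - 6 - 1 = b^2 + b*(-4*n - 8) + 4*n^2 + 16*n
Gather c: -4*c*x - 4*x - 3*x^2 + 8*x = -4*c*x - 3*x^2 + 4*x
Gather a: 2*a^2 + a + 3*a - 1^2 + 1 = 2*a^2 + 4*a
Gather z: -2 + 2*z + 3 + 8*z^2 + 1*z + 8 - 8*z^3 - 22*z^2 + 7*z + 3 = -8*z^3 - 14*z^2 + 10*z + 12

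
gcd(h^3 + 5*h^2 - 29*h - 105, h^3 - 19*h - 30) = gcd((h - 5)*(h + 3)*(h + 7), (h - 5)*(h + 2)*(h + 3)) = h^2 - 2*h - 15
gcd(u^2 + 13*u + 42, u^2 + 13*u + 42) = u^2 + 13*u + 42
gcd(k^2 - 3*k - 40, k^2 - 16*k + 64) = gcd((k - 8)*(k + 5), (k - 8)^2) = k - 8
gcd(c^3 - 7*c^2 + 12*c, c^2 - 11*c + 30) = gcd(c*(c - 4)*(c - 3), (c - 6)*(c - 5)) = 1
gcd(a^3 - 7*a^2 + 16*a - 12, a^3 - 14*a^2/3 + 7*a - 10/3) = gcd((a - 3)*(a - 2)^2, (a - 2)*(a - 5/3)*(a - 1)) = a - 2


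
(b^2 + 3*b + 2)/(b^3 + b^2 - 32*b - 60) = (b + 1)/(b^2 - b - 30)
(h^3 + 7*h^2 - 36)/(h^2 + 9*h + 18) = h - 2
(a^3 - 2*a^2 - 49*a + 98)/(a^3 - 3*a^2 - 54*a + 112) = (a - 7)/(a - 8)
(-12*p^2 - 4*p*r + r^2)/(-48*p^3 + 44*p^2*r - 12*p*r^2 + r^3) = (2*p + r)/(8*p^2 - 6*p*r + r^2)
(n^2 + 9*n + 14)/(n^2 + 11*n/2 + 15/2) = 2*(n^2 + 9*n + 14)/(2*n^2 + 11*n + 15)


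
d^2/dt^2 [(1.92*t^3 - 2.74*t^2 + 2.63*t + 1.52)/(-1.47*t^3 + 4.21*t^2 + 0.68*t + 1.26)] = (-1.4210854715202e-14*t^7 - 11.9228759999999*t^6 - 45.6143939999999*t^5 + 32.0016060000002*t^4 + 125.978818*t^3 - 308.060832*t^2 + 22.416636*t + 27.927104)/(3.176523*t^9 - 27.292167*t^8 + 73.755045*t^7 - 57.536767*t^6 + 12.668592*t^5 - 65.280234*t^4 - 14.955884*t^3 - 21.79926*t^2 - 3.238704*t - 2.000376)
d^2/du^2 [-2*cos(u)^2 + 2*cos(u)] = -2*cos(u) + 4*cos(2*u)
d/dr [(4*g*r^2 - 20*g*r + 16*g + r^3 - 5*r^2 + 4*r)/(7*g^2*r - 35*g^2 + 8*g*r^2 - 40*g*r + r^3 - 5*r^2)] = (-(7*g^2 + 16*g*r - 40*g + 3*r^2 - 10*r)*(4*g*r^2 - 20*g*r + 16*g + r^3 - 5*r^2 + 4*r) + (8*g*r - 20*g + 3*r^2 - 10*r + 4)*(7*g^2*r - 35*g^2 + 8*g*r^2 - 40*g*r + r^3 - 5*r^2))/(7*g^2*r - 35*g^2 + 8*g*r^2 - 40*g*r + r^3 - 5*r^2)^2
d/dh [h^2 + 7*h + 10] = 2*h + 7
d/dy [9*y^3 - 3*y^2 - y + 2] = 27*y^2 - 6*y - 1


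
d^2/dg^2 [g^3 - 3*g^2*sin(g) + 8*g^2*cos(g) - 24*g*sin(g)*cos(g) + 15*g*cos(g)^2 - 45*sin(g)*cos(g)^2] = 3*g^2*sin(g) - 8*g^2*cos(g) - 32*g*sin(g) + 48*g*sin(2*g) - 12*g*cos(g) - 30*g*cos(2*g) + 6*g + 21*sin(g)/4 - 30*sin(2*g) + 405*sin(3*g)/4 + 16*cos(g) - 48*cos(2*g)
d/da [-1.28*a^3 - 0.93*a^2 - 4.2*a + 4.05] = -3.84*a^2 - 1.86*a - 4.2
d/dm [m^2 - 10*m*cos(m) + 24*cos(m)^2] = 10*m*sin(m) + 2*m - 24*sin(2*m) - 10*cos(m)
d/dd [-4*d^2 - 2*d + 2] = -8*d - 2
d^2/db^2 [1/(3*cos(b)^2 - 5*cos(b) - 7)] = (36*sin(b)^4 - 127*sin(b)^2 + 85*cos(b)/4 - 45*cos(3*b)/4 - 1)/(3*sin(b)^2 + 5*cos(b) + 4)^3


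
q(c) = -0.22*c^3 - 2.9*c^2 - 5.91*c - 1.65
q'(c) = -0.66*c^2 - 5.8*c - 5.91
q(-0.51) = 0.64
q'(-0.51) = -3.12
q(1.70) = -21.16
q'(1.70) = -17.68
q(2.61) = -40.74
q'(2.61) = -25.54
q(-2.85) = -3.27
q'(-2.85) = 5.26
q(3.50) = -67.29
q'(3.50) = -34.30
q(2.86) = -47.42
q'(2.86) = -27.90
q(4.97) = -129.66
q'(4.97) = -51.04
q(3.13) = -55.31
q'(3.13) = -30.53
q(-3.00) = -4.08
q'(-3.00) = 5.55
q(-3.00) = -4.08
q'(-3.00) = 5.55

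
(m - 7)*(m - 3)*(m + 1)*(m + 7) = m^4 - 2*m^3 - 52*m^2 + 98*m + 147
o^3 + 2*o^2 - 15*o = o*(o - 3)*(o + 5)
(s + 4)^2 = s^2 + 8*s + 16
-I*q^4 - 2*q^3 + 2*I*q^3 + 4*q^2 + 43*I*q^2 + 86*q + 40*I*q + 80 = (q - 8)*(q + 5)*(q - 2*I)*(-I*q - I)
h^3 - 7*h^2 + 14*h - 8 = (h - 4)*(h - 2)*(h - 1)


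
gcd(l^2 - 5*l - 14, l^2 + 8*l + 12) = l + 2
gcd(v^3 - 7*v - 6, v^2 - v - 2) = v + 1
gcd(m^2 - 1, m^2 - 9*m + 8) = m - 1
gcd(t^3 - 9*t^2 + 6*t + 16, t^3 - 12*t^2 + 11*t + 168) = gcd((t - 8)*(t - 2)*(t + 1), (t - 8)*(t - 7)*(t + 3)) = t - 8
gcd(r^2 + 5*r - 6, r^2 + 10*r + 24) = r + 6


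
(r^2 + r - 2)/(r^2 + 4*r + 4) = (r - 1)/(r + 2)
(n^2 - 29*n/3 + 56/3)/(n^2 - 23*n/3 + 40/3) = (n - 7)/(n - 5)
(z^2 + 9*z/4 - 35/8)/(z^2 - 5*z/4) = (z + 7/2)/z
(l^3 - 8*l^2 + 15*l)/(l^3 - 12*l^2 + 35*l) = (l - 3)/(l - 7)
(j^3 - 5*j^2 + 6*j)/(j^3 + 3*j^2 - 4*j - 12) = j*(j - 3)/(j^2 + 5*j + 6)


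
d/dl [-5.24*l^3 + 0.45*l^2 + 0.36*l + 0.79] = -15.72*l^2 + 0.9*l + 0.36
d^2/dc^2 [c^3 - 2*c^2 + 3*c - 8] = 6*c - 4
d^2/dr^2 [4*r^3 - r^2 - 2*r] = 24*r - 2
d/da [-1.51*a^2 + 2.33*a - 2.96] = 2.33 - 3.02*a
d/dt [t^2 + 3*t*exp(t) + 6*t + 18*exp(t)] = 3*t*exp(t) + 2*t + 21*exp(t) + 6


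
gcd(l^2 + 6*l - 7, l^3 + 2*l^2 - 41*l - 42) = l + 7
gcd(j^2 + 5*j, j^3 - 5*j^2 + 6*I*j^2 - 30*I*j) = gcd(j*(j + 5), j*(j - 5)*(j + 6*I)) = j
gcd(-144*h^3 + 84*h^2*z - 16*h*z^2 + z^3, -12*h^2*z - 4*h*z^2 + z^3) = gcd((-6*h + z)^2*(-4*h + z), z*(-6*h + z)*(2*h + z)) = -6*h + z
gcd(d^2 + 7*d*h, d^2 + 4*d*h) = d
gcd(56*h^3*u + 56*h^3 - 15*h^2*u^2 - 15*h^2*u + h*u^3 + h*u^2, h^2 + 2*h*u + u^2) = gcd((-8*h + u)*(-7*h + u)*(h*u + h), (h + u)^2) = 1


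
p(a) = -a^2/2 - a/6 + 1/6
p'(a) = -a - 1/6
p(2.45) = -3.24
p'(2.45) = -2.62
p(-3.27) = -4.63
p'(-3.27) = 3.10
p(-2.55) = -2.66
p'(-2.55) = 2.38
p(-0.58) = 0.10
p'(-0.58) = 0.41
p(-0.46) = 0.14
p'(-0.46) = 0.29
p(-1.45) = -0.64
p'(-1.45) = 1.28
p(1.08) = -0.60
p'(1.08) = -1.25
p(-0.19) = 0.18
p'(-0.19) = 0.02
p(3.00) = -4.83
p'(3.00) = -3.17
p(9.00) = -41.83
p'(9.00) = -9.17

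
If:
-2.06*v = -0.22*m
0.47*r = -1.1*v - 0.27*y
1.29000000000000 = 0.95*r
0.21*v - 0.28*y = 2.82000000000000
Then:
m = 14.96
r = 1.36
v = 1.60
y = -8.87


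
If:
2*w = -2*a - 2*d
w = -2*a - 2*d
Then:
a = -d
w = 0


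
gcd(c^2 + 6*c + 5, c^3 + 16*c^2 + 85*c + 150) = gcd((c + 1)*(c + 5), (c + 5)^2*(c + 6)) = c + 5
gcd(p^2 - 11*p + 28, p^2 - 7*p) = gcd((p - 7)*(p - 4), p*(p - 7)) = p - 7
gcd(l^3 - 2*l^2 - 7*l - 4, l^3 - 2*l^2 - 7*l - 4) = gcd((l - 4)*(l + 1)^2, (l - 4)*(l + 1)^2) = l^3 - 2*l^2 - 7*l - 4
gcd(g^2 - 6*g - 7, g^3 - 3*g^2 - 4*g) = g + 1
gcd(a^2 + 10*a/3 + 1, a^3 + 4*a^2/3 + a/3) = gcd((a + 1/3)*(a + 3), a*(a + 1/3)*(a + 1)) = a + 1/3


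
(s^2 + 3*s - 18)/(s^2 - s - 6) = (s + 6)/(s + 2)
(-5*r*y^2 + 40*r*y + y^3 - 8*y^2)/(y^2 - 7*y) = (-5*r*y + 40*r + y^2 - 8*y)/(y - 7)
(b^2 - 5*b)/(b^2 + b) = (b - 5)/(b + 1)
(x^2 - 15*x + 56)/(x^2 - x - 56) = (x - 7)/(x + 7)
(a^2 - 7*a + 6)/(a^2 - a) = (a - 6)/a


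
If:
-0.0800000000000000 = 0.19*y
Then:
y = -0.42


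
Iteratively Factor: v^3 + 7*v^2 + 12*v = (v)*(v^2 + 7*v + 12) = v*(v + 4)*(v + 3)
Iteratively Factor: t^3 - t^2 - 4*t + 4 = (t + 2)*(t^2 - 3*t + 2) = (t - 1)*(t + 2)*(t - 2)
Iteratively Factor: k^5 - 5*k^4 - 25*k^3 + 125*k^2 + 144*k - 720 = (k + 4)*(k^4 - 9*k^3 + 11*k^2 + 81*k - 180) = (k - 5)*(k + 4)*(k^3 - 4*k^2 - 9*k + 36) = (k - 5)*(k + 3)*(k + 4)*(k^2 - 7*k + 12) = (k - 5)*(k - 3)*(k + 3)*(k + 4)*(k - 4)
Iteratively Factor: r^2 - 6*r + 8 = (r - 2)*(r - 4)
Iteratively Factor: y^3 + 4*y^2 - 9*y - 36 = (y + 3)*(y^2 + y - 12) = (y - 3)*(y + 3)*(y + 4)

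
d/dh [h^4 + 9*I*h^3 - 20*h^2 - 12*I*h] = 4*h^3 + 27*I*h^2 - 40*h - 12*I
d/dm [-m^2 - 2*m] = -2*m - 2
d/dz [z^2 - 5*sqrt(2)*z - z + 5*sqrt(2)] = 2*z - 5*sqrt(2) - 1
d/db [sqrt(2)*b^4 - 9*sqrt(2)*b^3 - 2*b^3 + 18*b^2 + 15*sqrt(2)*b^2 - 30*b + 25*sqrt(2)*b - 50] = 4*sqrt(2)*b^3 - 27*sqrt(2)*b^2 - 6*b^2 + 36*b + 30*sqrt(2)*b - 30 + 25*sqrt(2)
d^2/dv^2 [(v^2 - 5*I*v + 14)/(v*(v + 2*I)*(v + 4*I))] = 2*(v^3 - 21*I*v^2 + 84*v + 112*I)/(v^3*(v^3 + 12*I*v^2 - 48*v - 64*I))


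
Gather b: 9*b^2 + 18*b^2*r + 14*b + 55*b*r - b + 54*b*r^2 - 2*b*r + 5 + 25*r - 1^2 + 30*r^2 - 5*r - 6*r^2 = b^2*(18*r + 9) + b*(54*r^2 + 53*r + 13) + 24*r^2 + 20*r + 4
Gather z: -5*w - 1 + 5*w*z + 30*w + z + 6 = 25*w + z*(5*w + 1) + 5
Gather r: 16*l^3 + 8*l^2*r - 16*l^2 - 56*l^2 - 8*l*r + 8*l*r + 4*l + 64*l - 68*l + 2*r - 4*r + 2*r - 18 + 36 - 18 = 16*l^3 + 8*l^2*r - 72*l^2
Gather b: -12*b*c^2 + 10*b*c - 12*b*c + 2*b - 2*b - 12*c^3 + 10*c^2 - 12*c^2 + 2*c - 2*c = b*(-12*c^2 - 2*c) - 12*c^3 - 2*c^2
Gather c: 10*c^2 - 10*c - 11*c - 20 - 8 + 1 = 10*c^2 - 21*c - 27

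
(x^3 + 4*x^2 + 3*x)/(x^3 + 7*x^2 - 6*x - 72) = x*(x^2 + 4*x + 3)/(x^3 + 7*x^2 - 6*x - 72)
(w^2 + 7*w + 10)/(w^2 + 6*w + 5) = (w + 2)/(w + 1)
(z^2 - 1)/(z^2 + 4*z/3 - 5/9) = 9*(z^2 - 1)/(9*z^2 + 12*z - 5)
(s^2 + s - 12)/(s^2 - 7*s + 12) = (s + 4)/(s - 4)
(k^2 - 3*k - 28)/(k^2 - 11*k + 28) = (k + 4)/(k - 4)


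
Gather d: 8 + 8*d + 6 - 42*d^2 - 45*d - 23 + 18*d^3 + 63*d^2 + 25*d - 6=18*d^3 + 21*d^2 - 12*d - 15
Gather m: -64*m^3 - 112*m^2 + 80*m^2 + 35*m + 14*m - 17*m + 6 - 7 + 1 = -64*m^3 - 32*m^2 + 32*m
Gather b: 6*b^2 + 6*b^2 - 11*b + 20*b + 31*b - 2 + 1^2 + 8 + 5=12*b^2 + 40*b + 12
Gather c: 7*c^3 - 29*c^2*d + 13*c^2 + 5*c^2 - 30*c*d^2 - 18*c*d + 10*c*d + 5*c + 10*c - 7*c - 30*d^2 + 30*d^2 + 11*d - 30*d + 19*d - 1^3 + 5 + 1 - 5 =7*c^3 + c^2*(18 - 29*d) + c*(-30*d^2 - 8*d + 8)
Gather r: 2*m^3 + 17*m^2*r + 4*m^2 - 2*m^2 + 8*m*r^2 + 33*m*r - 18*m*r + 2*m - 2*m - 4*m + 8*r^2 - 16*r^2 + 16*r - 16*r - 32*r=2*m^3 + 2*m^2 - 4*m + r^2*(8*m - 8) + r*(17*m^2 + 15*m - 32)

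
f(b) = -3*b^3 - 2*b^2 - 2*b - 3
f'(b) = -9*b^2 - 4*b - 2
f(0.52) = -5.00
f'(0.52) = -6.51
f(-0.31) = -2.48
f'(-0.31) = -1.62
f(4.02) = -238.26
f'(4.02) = -163.52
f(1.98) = -38.09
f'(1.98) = -45.20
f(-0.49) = -2.15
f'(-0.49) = -2.20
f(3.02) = -109.91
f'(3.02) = -96.16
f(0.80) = -7.42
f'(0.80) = -10.96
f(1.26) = -14.70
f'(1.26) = -21.33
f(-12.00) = 4917.00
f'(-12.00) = -1250.00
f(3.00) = -108.00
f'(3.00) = -95.00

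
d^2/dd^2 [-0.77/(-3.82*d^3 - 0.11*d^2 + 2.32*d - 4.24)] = (-(17.6484*d + 0.1694)*(3.82*d^3 + 0.11*d^2 - 2.32*d + 4.24) + 0.77*(11.46*d^2 + 0.22*d - 2.32)*(22.92*d^2 + 0.44*d - 4.64))/(3.82*d^3 + 0.11*d^2 - 2.32*d + 4.24)^3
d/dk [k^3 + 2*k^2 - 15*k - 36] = 3*k^2 + 4*k - 15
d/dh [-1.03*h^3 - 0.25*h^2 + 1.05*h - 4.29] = -3.09*h^2 - 0.5*h + 1.05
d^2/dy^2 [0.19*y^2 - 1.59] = 0.380000000000000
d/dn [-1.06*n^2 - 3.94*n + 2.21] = -2.12*n - 3.94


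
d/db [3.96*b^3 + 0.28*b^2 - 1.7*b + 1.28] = 11.88*b^2 + 0.56*b - 1.7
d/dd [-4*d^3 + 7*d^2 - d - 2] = -12*d^2 + 14*d - 1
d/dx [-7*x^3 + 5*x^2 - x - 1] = -21*x^2 + 10*x - 1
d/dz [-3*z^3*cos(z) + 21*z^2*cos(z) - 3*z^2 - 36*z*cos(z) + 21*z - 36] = 3*z^3*sin(z) - 21*z^2*sin(z) - 9*z^2*cos(z) + 36*z*sin(z) + 42*z*cos(z) - 6*z - 36*cos(z) + 21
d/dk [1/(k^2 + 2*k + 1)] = 2*(-k - 1)/(k^2 + 2*k + 1)^2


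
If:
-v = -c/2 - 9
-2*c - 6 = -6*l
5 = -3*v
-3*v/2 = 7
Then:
No Solution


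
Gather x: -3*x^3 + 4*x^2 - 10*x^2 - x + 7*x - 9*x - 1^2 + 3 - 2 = -3*x^3 - 6*x^2 - 3*x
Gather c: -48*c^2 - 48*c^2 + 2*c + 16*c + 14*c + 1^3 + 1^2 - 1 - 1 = -96*c^2 + 32*c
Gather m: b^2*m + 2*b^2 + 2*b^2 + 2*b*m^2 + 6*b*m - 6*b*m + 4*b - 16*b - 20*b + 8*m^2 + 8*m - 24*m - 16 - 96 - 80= 4*b^2 - 32*b + m^2*(2*b + 8) + m*(b^2 - 16) - 192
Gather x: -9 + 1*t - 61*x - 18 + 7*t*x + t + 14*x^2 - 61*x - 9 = 2*t + 14*x^2 + x*(7*t - 122) - 36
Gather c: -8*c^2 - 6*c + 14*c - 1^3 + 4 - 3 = -8*c^2 + 8*c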